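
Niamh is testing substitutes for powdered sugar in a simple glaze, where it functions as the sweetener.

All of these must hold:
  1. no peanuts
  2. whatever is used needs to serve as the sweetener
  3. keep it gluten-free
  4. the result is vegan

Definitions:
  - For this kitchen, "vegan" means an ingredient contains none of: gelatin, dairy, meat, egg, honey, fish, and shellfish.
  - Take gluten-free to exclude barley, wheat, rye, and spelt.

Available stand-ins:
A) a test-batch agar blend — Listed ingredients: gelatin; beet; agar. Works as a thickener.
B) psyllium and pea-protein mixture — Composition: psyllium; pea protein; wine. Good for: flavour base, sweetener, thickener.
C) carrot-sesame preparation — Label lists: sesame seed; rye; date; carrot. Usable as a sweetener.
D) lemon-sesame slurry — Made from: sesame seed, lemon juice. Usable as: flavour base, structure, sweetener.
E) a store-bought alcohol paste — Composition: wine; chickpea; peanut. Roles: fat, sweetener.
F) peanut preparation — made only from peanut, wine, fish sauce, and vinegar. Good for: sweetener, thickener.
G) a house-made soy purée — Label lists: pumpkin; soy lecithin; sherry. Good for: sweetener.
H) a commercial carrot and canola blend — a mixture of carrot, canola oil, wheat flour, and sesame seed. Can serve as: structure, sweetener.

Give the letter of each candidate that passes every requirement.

B, D, G

A: not usable as a sweetener; has gelatin, so not vegan — reject
B: every rule checks out — OK
C: has rye, so not gluten-free — no
D: gluten-free, no peanut — valid
E: has peanut, so not peanut-free — out
F: has fish sauce, so not vegan; has peanut, so not peanut-free — out
G: every rule checks out — keep
H: has wheat flour, so not gluten-free — no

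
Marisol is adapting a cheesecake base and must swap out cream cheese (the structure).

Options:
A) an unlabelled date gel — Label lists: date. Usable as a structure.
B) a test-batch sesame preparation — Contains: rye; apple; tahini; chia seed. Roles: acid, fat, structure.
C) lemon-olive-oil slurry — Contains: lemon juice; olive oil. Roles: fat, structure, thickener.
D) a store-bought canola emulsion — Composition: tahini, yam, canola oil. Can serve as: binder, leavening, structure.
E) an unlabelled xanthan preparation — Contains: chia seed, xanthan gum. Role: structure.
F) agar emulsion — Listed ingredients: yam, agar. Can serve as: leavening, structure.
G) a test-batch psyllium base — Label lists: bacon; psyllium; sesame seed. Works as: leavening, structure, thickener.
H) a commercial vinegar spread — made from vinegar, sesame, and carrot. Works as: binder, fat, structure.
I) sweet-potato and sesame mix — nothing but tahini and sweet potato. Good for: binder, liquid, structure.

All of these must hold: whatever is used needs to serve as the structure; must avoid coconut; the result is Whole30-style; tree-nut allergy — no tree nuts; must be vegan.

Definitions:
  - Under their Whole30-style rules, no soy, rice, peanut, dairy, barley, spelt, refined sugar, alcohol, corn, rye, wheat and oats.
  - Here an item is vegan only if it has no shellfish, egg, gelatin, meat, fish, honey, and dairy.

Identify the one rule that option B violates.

Whole30-style

usable as a structure: satisfied
Whole30-style: has rye — fails
vegan: satisfied
coconut-free: satisfied
tree-nut-free: satisfied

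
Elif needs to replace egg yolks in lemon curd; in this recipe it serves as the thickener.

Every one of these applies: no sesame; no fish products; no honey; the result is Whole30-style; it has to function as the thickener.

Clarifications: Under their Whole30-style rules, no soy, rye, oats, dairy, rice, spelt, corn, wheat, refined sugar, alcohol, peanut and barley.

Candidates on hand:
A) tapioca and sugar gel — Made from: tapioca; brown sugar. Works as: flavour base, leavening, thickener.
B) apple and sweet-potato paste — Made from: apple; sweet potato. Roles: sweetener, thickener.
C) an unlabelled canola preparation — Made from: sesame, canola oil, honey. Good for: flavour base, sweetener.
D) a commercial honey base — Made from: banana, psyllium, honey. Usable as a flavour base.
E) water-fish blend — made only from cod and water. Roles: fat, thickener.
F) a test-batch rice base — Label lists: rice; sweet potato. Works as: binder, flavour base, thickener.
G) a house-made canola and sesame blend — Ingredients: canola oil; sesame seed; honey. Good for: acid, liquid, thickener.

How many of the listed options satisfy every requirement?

1

A: has brown sugar, so not Whole30-style — no
B: works as a thickener, no fish, no sesame — OK
C: not usable as a thickener; has sesame, so not sesame-free (and 1 more) — no
D: not usable as a thickener; has honey, so not honey-free — out
E: has cod, so not fish-free — no
F: has rice, so not Whole30-style — reject
G: has sesame seed, so not sesame-free; has honey, so not honey-free — reject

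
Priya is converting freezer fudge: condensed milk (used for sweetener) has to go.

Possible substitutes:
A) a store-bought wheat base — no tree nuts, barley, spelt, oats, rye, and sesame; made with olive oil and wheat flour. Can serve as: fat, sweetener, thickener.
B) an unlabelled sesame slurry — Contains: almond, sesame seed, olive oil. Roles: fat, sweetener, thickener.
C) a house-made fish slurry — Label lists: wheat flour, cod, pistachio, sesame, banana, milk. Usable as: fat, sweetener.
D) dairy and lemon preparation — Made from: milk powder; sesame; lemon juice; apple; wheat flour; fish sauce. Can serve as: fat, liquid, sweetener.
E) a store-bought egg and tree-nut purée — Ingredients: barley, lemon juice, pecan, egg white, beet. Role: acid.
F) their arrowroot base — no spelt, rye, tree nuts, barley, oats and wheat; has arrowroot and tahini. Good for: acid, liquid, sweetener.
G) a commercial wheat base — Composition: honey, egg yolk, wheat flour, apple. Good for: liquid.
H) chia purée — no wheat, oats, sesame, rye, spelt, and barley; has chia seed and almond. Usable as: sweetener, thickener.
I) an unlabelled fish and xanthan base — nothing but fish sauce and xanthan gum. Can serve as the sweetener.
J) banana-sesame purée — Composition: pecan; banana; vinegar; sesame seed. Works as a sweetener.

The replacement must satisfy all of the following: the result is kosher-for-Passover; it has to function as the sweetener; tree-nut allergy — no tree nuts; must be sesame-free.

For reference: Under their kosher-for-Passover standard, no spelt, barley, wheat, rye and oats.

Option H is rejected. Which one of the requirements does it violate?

usable as a sweetener: satisfied
kosher-for-Passover: satisfied
tree-nut-free: has almond — fails
sesame-free: satisfied

tree-nut-free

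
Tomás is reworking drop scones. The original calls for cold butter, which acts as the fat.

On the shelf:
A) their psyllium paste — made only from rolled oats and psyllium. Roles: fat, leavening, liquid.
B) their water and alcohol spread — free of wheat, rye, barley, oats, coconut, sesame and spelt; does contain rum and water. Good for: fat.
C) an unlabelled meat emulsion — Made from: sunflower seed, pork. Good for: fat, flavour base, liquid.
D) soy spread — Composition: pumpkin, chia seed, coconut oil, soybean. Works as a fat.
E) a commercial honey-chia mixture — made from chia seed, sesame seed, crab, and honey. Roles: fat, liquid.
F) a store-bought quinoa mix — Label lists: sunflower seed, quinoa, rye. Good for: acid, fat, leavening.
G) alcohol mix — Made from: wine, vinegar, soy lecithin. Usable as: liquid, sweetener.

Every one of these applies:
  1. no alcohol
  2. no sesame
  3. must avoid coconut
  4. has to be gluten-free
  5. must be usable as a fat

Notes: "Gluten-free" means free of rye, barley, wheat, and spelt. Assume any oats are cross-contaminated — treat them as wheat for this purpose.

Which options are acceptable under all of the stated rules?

C

A: has rolled oats, so not gluten-free — no
B: has rum, so not alcohol-free — reject
C: no coconut, no sesame — valid
D: has coconut oil, so not coconut-free — no
E: has sesame seed, so not sesame-free — no
F: has rye, so not gluten-free — no
G: not usable as a fat; has wine, so not alcohol-free — reject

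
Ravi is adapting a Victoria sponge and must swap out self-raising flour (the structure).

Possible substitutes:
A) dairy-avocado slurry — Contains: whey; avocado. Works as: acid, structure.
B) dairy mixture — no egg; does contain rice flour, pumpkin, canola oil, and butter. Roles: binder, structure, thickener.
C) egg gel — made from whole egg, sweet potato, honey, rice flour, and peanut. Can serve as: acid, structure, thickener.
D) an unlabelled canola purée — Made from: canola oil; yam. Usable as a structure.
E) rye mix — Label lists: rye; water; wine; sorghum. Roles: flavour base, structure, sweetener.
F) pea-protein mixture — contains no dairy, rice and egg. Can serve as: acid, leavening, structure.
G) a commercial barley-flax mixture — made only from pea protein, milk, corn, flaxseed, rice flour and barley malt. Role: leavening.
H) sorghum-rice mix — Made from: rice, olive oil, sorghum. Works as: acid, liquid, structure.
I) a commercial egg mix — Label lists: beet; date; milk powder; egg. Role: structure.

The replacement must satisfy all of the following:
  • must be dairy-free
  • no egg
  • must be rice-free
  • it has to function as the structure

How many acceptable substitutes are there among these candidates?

A: has whey, so not dairy-free — reject
B: has butter, so not dairy-free; has rice flour, so not rice-free — out
C: has rice flour, so not rice-free; has whole egg, so not egg-free — no
D: all constraints satisfied — keep
E: works as a structure, no egg, no rice — OK
F: no rice, no egg — OK
G: not usable as a structure; has milk, so not dairy-free (and 1 more) — out
H: has rice, so not rice-free — reject
I: has milk powder, so not dairy-free; has egg, so not egg-free — no

3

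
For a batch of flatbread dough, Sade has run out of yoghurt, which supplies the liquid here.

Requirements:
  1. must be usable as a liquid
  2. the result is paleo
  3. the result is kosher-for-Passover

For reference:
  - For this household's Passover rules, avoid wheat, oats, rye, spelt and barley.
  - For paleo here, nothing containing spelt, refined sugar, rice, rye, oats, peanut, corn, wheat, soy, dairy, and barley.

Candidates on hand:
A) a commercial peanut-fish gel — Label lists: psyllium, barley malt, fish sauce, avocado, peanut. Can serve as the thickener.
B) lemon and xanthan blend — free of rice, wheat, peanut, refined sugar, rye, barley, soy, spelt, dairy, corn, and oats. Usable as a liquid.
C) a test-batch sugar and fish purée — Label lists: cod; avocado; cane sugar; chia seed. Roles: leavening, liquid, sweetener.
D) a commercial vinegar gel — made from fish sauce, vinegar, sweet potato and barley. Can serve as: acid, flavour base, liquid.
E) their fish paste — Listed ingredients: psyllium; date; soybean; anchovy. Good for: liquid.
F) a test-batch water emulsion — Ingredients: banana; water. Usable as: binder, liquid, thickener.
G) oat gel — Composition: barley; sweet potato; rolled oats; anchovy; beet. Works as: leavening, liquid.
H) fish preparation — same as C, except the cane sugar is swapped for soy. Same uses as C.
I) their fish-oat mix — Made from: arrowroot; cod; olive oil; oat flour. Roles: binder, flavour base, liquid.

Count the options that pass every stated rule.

A: not usable as a liquid; has barley malt, so not kosher-for-Passover (and 1 more) — reject
B: paleo, kosher-for-Passover — keep
C: has cane sugar, so not paleo — no
D: has barley, so not kosher-for-Passover; has barley, so not paleo — no
E: has soybean, so not paleo — reject
F: kosher-for-Passover, paleo — keep
G: has barley, so not kosher-for-Passover; has barley, so not paleo — reject
H: has soy, so not paleo — no
I: has oat flour, so not kosher-for-Passover; has oat flour, so not paleo — reject

2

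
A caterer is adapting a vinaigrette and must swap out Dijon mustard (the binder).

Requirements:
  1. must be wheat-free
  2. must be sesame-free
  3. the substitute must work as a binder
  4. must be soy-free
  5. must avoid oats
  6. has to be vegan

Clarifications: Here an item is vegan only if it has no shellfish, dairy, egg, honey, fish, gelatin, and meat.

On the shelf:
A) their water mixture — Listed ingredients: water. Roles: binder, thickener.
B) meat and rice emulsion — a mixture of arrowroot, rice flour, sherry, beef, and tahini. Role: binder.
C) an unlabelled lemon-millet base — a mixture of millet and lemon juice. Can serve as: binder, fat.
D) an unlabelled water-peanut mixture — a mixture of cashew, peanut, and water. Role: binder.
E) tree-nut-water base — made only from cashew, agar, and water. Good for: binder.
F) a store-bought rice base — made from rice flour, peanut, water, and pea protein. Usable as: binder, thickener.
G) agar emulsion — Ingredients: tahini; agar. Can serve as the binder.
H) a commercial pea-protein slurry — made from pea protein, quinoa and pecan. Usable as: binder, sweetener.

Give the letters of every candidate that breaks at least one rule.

B, G

A: only water; none excluded — valid
B: has beef, so not vegan; has tahini, so not sesame-free — out
C: only lemon juice and millet; none excluded — OK
D: every rule checks out — keep
E: only cashew, agar and water; none excluded — keep
F: nothing on the exclusion list — valid
G: has tahini, so not sesame-free — out
H: only pecan, pea protein, and quinoa; none excluded — OK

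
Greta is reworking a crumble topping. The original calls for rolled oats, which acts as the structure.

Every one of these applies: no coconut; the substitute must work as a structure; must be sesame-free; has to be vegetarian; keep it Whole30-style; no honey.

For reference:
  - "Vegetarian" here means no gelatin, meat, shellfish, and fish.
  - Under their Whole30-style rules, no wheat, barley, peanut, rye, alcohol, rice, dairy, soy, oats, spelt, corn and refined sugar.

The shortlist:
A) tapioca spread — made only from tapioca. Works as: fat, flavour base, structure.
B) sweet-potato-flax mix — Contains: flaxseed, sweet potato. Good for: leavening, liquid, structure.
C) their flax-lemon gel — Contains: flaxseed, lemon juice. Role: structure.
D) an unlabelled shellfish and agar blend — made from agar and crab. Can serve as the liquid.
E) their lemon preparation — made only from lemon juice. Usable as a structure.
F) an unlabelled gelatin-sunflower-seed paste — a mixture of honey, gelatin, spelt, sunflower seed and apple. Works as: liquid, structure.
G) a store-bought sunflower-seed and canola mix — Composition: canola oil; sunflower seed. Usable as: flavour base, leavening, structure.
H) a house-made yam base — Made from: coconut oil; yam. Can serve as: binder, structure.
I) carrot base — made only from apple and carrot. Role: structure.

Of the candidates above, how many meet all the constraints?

A: no honey, no coconut — OK
B: only flaxseed and sweet potato; none excluded — OK
C: every rule checks out — valid
D: not usable as a structure; has crab, so not vegetarian — out
E: nothing on the exclusion list — keep
F: has gelatin, so not vegetarian; has spelt, so not Whole30-style (and 1 more) — out
G: works as a structure, no honey, Whole30-style — keep
H: has coconut oil, so not coconut-free — reject
I: only carrot and apple; none excluded — keep

6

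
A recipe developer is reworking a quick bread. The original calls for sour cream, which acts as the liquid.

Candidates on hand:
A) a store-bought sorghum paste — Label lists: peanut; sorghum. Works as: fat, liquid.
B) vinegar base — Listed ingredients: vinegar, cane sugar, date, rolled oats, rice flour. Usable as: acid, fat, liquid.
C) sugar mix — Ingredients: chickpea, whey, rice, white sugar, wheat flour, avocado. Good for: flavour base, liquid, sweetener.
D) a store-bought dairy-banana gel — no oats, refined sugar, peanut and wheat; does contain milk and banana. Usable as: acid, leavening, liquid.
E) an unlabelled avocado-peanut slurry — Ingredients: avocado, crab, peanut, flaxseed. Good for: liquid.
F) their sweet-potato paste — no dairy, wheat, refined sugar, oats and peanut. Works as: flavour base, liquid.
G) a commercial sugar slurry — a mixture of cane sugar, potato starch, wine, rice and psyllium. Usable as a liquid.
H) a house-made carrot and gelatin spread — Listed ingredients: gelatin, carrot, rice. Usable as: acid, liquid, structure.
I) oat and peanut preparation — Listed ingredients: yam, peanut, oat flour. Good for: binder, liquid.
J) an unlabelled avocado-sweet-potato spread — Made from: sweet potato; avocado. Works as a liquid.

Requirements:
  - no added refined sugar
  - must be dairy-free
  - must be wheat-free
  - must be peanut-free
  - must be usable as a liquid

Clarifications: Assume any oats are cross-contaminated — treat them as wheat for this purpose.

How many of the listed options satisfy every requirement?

3

A: has peanut, so not peanut-free — out
B: has cane sugar, so not no-added-sugar; has rolled oats, so not wheat-free — no
C: has white sugar, so not no-added-sugar; has wheat flour, so not wheat-free (and 1 more) — no
D: has milk, so not dairy-free — out
E: has peanut, so not peanut-free — reject
F: nothing on the exclusion list — valid
G: has cane sugar, so not no-added-sugar — reject
H: works as a liquid, no dairy, no peanut — valid
I: has peanut, so not peanut-free; has oat flour, so not wheat-free — out
J: no peanut, wheat-free — valid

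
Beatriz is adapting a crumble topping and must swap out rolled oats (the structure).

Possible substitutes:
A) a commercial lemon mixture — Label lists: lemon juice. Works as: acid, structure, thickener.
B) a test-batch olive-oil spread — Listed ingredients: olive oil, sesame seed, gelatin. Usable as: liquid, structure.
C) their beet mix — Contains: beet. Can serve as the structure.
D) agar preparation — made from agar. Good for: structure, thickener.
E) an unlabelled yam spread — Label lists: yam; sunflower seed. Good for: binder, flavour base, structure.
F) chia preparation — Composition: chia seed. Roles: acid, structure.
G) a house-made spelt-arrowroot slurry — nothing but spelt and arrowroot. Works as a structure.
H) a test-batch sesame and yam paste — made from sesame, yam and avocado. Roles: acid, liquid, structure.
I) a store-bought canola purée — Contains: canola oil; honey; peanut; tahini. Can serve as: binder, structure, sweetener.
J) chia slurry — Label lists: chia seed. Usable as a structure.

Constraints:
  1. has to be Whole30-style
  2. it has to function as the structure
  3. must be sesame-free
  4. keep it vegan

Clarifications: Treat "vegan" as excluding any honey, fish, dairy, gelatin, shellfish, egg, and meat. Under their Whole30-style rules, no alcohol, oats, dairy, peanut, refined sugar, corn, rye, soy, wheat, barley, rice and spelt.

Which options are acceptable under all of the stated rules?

A: only lemon juice; none excluded — keep
B: has gelatin, so not vegan; has sesame seed, so not sesame-free — reject
C: all constraints satisfied — keep
D: every rule checks out — keep
E: only sunflower seed and yam; none excluded — keep
F: works as a structure, no sesame, vegan — valid
G: has spelt, so not Whole30-style — out
H: has sesame, so not sesame-free — reject
I: has honey, so not vegan; has peanut, so not Whole30-style (and 1 more) — reject
J: only chia seed; none excluded — valid

A, C, D, E, F, J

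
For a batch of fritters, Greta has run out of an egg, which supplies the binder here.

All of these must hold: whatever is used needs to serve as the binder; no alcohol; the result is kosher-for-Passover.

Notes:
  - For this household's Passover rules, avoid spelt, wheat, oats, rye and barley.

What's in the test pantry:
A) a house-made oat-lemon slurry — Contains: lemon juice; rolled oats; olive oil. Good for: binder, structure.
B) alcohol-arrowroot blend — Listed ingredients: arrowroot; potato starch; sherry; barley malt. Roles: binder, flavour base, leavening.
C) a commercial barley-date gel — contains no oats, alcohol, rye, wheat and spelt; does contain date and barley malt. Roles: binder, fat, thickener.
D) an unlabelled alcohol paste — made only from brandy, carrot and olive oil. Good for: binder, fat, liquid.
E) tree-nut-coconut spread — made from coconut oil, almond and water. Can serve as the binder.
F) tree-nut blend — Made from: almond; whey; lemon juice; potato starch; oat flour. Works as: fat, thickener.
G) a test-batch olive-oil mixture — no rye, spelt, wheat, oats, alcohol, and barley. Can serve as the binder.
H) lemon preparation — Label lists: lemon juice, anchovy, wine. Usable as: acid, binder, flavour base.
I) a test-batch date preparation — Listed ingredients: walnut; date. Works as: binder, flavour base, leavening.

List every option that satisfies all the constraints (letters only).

A: has rolled oats, so not kosher-for-Passover — reject
B: has barley malt, so not kosher-for-Passover; has sherry, so not alcohol-free — no
C: has barley malt, so not kosher-for-Passover — out
D: has brandy, so not alcohol-free — out
E: every rule checks out — valid
F: not usable as a binder; has oat flour, so not kosher-for-Passover — out
G: kosher-for-Passover, no alcohol — valid
H: has wine, so not alcohol-free — out
I: works as a binder, kosher-for-Passover, no alcohol — valid

E, G, I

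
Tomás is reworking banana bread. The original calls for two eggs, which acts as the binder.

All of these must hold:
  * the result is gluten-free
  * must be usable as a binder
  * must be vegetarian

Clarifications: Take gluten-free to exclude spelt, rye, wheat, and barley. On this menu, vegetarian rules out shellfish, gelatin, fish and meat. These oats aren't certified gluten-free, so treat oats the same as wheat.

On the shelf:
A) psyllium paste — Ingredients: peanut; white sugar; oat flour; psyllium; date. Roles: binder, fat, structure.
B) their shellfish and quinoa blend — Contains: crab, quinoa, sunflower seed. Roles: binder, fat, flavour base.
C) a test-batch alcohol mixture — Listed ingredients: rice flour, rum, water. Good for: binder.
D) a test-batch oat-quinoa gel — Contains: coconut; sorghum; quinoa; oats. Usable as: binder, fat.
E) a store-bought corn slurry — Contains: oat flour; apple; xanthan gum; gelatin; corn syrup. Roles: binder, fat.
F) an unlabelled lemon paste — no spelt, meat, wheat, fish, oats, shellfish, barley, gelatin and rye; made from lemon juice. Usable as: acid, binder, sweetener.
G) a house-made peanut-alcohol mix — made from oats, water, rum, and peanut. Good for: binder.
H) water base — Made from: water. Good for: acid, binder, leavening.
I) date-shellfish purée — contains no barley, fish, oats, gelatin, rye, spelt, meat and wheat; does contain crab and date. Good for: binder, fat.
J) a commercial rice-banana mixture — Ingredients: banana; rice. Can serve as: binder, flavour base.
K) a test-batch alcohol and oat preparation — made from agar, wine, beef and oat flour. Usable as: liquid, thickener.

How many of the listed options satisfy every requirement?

4

A: has oat flour, so not gluten-free — no
B: has crab, so not vegetarian — out
C: only rum, rice flour, and water; none excluded — keep
D: has oats, so not gluten-free — no
E: has oat flour, so not gluten-free; has gelatin, so not vegetarian — out
F: works as a binder, vegetarian, gluten-free — OK
G: has oats, so not gluten-free — out
H: nothing on the exclusion list — valid
I: has crab, so not vegetarian — reject
J: works as a binder, gluten-free, vegetarian — keep
K: not usable as a binder; has oat flour, so not gluten-free (and 1 more) — no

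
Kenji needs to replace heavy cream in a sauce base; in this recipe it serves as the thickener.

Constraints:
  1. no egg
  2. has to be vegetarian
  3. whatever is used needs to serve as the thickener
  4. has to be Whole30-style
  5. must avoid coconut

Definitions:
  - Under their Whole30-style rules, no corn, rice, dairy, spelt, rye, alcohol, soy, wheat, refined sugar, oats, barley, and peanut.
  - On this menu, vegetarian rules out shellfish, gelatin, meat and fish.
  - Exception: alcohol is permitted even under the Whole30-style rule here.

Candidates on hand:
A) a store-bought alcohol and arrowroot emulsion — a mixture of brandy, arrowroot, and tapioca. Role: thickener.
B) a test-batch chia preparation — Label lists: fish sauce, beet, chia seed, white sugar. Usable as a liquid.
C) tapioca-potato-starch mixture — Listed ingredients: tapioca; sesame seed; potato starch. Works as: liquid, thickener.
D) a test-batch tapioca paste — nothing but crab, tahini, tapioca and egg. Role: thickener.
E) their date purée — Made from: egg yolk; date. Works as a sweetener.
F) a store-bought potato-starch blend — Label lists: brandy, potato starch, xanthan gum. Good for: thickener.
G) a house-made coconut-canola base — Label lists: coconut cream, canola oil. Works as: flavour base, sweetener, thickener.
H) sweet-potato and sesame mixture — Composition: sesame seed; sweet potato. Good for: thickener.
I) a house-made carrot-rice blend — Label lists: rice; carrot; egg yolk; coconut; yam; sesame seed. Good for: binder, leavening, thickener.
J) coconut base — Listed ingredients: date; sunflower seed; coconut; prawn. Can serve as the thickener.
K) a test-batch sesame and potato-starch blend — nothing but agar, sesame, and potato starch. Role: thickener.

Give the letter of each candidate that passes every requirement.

A: alcohol is permitted under the Whole30-style carve-out; nothing else excluded — OK
B: not usable as a thickener; has white sugar, so not Whole30-style (and 1 more) — no
C: only sesame seed, tapioca, and potato starch; none excluded — OK
D: has crab, so not vegetarian; has egg, so not egg-free — no
E: not usable as a thickener; has egg yolk, so not egg-free — reject
F: alcohol is permitted under the Whole30-style carve-out; nothing else excluded — valid
G: has coconut cream, so not coconut-free — out
H: nothing on the exclusion list — OK
I: has rice, so not Whole30-style; has egg yolk, so not egg-free (and 1 more) — reject
J: has prawn, so not vegetarian; has coconut, so not coconut-free — out
K: only sesame, agar, and potato starch; none excluded — OK

A, C, F, H, K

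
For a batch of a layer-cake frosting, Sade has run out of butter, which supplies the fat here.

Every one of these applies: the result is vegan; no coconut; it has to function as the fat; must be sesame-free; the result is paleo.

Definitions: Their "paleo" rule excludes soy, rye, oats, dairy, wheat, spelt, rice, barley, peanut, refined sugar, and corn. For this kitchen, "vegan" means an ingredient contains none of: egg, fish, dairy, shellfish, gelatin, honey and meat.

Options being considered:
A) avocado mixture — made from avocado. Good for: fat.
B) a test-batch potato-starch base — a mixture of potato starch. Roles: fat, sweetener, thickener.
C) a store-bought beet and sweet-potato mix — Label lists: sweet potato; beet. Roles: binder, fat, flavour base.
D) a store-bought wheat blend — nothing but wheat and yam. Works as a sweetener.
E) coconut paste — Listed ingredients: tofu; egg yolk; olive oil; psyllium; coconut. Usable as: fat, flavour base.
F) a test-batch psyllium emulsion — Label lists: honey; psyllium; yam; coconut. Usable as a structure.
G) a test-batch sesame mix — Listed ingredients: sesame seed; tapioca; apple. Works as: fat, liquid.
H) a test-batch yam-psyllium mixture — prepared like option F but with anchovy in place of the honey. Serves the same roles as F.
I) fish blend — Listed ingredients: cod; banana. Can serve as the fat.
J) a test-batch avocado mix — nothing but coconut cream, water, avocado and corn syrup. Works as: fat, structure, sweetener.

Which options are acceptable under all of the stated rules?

A: only avocado; none excluded — keep
B: only potato starch; none excluded — keep
C: only beet and sweet potato; none excluded — keep
D: not usable as a fat; has wheat, so not paleo — out
E: has tofu, so not paleo; has egg yolk, so not vegan (and 1 more) — out
F: not usable as a fat; has honey, so not vegan (and 1 more) — out
G: has sesame seed, so not sesame-free — reject
H: not usable as a fat; has anchovy, so not vegan (and 1 more) — out
I: has cod, so not vegan — reject
J: has corn syrup, so not paleo; has coconut cream, so not coconut-free — reject

A, B, C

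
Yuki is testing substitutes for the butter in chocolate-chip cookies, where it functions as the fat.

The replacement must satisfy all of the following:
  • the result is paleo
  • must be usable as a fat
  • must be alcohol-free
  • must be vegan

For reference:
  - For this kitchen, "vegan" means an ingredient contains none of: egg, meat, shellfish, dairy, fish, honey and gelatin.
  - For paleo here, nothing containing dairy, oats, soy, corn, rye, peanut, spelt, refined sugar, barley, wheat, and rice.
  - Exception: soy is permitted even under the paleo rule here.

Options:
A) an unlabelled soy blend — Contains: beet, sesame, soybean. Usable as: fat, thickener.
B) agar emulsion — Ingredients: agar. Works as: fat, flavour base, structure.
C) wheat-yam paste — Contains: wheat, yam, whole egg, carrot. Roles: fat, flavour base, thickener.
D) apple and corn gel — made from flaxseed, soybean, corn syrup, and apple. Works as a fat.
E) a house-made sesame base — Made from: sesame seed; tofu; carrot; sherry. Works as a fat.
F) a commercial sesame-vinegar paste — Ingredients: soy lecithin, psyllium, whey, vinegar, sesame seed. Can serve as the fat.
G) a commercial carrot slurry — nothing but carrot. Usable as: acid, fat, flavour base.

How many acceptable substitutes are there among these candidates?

3

A: soy is permitted under the paleo carve-out; nothing else excluded — OK
B: paleo, no alcohol — valid
C: has whole egg, so not vegan; has wheat, so not paleo — reject
D: has corn syrup, so not paleo — reject
E: has sherry, so not alcohol-free — out
F: has whey, so not vegan; has whey, so not paleo — no
G: works as a fat, paleo, vegan — OK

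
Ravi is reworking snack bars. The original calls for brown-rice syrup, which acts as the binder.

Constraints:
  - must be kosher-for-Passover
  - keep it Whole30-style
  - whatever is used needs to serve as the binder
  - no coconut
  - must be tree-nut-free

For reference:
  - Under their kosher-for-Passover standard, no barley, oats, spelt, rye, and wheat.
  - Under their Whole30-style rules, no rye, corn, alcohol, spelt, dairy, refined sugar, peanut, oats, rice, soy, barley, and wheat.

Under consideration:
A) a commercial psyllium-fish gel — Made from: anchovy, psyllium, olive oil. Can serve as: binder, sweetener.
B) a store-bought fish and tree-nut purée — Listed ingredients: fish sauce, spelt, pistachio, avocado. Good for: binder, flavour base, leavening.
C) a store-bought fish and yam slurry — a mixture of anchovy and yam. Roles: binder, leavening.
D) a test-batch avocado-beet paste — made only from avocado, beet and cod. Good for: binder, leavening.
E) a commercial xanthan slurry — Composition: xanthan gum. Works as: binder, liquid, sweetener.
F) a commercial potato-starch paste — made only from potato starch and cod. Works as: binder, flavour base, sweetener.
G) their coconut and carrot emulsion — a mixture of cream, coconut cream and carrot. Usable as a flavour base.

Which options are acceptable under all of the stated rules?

A, C, D, E, F

A: Whole30-style, kosher-for-Passover — valid
B: has spelt, so not kosher-for-Passover; has spelt, so not Whole30-style (and 1 more) — no
C: works as a binder, no coconut, no tree nuts — OK
D: only cod, beet and avocado; none excluded — OK
E: only xanthan gum; none excluded — OK
F: only cod and potato starch; none excluded — OK
G: not usable as a binder; has cream, so not Whole30-style (and 1 more) — no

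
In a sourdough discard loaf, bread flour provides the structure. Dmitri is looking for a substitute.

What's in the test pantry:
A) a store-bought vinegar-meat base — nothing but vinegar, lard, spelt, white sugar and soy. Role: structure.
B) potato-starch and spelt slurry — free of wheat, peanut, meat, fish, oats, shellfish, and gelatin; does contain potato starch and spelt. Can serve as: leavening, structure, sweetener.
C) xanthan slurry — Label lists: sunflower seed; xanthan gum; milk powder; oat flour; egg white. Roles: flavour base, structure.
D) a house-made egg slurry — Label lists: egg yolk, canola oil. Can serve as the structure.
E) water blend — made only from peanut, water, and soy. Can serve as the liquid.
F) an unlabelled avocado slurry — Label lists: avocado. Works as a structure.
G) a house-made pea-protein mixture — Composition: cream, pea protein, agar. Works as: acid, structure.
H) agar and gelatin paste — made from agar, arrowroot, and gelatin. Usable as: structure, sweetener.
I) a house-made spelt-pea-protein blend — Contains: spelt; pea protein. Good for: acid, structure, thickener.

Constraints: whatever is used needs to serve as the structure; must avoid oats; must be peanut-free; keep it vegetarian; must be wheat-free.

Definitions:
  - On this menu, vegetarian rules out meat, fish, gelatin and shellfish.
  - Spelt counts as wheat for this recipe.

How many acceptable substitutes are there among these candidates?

3

A: has lard, so not vegetarian; has spelt, so not wheat-free — reject
B: has spelt, so not wheat-free — out
C: has oat flour, so not oat-free — no
D: wheat-free, no peanut — valid
E: not usable as a structure; has peanut, so not peanut-free — no
F: works as a structure, vegetarian, wheat-free — OK
G: only cream, pea protein, and agar; none excluded — keep
H: has gelatin, so not vegetarian — no
I: has spelt, so not wheat-free — reject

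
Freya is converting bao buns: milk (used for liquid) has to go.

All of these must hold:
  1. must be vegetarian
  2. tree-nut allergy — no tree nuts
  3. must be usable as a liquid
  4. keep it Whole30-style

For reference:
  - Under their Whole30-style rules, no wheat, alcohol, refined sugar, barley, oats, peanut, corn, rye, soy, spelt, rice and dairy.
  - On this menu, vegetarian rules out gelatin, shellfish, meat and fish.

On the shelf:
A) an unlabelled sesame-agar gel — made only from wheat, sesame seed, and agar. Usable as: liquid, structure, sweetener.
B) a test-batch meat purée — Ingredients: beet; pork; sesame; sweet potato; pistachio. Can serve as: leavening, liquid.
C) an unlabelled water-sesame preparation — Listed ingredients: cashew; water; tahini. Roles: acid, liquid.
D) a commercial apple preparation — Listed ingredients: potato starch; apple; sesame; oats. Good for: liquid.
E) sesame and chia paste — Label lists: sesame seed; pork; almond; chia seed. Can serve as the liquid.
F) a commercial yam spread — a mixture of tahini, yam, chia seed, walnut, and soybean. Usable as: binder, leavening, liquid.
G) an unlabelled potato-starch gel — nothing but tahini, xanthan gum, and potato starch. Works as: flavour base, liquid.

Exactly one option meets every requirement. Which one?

G

A: has wheat, so not Whole30-style — out
B: has pork, so not vegetarian; has pistachio, so not tree-nut-free — out
C: has cashew, so not tree-nut-free — reject
D: has oats, so not Whole30-style — no
E: has pork, so not vegetarian; has almond, so not tree-nut-free — out
F: has soybean, so not Whole30-style; has walnut, so not tree-nut-free — out
G: only tahini, potato starch, and xanthan gum; none excluded — OK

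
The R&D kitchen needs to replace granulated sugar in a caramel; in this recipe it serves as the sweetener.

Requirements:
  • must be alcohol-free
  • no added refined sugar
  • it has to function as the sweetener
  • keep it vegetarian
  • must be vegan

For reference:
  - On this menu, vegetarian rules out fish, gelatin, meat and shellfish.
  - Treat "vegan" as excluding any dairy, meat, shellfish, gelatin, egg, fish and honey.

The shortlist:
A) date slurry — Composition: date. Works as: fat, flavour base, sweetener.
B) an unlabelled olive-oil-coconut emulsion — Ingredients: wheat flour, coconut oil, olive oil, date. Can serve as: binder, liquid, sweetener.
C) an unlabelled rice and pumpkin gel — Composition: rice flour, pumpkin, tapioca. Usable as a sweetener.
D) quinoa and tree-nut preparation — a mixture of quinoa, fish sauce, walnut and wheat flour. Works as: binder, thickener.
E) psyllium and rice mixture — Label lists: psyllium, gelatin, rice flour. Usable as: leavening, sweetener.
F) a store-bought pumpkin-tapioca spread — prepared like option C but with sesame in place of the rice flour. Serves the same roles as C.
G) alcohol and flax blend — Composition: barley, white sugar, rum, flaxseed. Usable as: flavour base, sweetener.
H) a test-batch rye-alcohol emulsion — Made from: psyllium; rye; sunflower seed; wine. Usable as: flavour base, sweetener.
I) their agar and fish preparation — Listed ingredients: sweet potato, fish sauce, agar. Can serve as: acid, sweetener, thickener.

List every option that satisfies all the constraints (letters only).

A, B, C, F

A: only date; none excluded — OK
B: every rule checks out — keep
C: only rice flour, pumpkin, and tapioca; none excluded — keep
D: not usable as a sweetener; has fish sauce, so not vegetarian (and 1 more) — no
E: has gelatin, so not vegetarian; has gelatin, so not vegan — reject
F: vegan, no refined sugar — valid
G: has white sugar, so not no-added-sugar; has rum, so not alcohol-free — out
H: has wine, so not alcohol-free — out
I: has fish sauce, so not vegetarian; has fish sauce, so not vegan — out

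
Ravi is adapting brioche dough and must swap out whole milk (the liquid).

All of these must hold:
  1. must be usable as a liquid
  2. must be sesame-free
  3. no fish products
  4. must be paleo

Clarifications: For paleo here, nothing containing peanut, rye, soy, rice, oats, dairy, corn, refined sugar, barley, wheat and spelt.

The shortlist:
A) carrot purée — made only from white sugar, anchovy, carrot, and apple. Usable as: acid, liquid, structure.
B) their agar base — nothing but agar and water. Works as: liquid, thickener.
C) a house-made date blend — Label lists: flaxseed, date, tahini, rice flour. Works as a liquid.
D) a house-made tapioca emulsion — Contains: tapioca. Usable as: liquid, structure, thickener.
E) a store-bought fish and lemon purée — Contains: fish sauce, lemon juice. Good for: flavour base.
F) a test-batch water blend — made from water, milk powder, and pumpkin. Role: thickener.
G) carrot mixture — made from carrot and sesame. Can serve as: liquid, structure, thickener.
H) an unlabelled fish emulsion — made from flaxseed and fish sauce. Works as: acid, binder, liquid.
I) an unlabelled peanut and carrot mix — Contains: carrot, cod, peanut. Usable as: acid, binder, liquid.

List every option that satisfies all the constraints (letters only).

B, D

A: has white sugar, so not paleo; has anchovy, so not fish-free — out
B: every rule checks out — keep
C: has rice flour, so not paleo; has tahini, so not sesame-free — reject
D: nothing on the exclusion list — valid
E: not usable as a liquid; has fish sauce, so not fish-free — out
F: not usable as a liquid; has milk powder, so not paleo — out
G: has sesame, so not sesame-free — no
H: has fish sauce, so not fish-free — reject
I: has peanut, so not paleo; has cod, so not fish-free — no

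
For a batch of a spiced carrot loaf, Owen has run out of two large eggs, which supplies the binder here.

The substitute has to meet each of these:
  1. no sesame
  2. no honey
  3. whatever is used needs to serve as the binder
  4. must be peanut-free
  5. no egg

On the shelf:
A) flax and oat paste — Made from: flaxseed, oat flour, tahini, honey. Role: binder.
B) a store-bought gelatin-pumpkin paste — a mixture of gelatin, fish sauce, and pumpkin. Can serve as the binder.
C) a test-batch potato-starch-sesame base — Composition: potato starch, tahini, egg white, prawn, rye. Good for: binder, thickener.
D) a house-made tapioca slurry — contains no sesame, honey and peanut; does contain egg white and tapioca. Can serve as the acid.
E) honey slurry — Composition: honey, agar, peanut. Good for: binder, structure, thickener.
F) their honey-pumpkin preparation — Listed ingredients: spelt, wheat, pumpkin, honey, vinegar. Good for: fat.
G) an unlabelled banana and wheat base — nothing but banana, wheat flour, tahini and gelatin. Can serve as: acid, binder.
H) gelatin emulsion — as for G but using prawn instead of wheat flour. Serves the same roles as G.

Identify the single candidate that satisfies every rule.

B

A: has honey, so not honey-free; has tahini, so not sesame-free — out
B: every rule checks out — OK
C: has tahini, so not sesame-free; has egg white, so not egg-free — no
D: not usable as a binder; has egg white, so not egg-free — out
E: has honey, so not honey-free; has peanut, so not peanut-free — reject
F: not usable as a binder; has honey, so not honey-free — reject
G: has tahini, so not sesame-free — no
H: has tahini, so not sesame-free — out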